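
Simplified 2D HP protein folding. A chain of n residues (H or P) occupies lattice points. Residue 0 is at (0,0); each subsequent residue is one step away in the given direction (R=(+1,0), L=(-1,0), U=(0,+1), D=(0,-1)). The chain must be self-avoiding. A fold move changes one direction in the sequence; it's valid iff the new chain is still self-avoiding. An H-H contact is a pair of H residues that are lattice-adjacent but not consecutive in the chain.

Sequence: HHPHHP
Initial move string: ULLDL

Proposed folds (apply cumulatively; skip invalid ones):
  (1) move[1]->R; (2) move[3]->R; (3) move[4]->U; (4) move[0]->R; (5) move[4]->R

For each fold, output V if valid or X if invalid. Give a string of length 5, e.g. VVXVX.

Answer: XXXXV

Derivation:
Initial: ULLDL -> [(0, 0), (0, 1), (-1, 1), (-2, 1), (-2, 0), (-3, 0)]
Fold 1: move[1]->R => URLDL INVALID (collision), skipped
Fold 2: move[3]->R => ULLRL INVALID (collision), skipped
Fold 3: move[4]->U => ULLDU INVALID (collision), skipped
Fold 4: move[0]->R => RLLDL INVALID (collision), skipped
Fold 5: move[4]->R => ULLDR VALID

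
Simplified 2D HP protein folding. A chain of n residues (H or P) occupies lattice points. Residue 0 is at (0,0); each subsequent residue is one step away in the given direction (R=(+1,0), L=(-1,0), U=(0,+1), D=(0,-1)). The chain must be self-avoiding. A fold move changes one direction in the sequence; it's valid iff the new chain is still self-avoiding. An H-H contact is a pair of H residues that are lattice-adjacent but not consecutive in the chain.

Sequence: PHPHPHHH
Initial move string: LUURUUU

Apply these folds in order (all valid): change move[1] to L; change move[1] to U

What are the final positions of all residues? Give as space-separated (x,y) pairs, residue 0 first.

Answer: (0,0) (-1,0) (-1,1) (-1,2) (0,2) (0,3) (0,4) (0,5)

Derivation:
Initial moves: LUURUUU
Fold: move[1]->L => LLURUUU (positions: [(0, 0), (-1, 0), (-2, 0), (-2, 1), (-1, 1), (-1, 2), (-1, 3), (-1, 4)])
Fold: move[1]->U => LUURUUU (positions: [(0, 0), (-1, 0), (-1, 1), (-1, 2), (0, 2), (0, 3), (0, 4), (0, 5)])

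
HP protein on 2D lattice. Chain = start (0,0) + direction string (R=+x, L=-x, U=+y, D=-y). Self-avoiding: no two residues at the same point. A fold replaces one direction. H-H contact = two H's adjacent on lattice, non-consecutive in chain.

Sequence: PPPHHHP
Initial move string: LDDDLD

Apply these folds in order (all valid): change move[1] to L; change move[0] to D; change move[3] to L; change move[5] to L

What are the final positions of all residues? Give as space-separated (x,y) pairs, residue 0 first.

Answer: (0,0) (0,-1) (-1,-1) (-1,-2) (-2,-2) (-3,-2) (-4,-2)

Derivation:
Initial moves: LDDDLD
Fold: move[1]->L => LLDDLD (positions: [(0, 0), (-1, 0), (-2, 0), (-2, -1), (-2, -2), (-3, -2), (-3, -3)])
Fold: move[0]->D => DLDDLD (positions: [(0, 0), (0, -1), (-1, -1), (-1, -2), (-1, -3), (-2, -3), (-2, -4)])
Fold: move[3]->L => DLDLLD (positions: [(0, 0), (0, -1), (-1, -1), (-1, -2), (-2, -2), (-3, -2), (-3, -3)])
Fold: move[5]->L => DLDLLL (positions: [(0, 0), (0, -1), (-1, -1), (-1, -2), (-2, -2), (-3, -2), (-4, -2)])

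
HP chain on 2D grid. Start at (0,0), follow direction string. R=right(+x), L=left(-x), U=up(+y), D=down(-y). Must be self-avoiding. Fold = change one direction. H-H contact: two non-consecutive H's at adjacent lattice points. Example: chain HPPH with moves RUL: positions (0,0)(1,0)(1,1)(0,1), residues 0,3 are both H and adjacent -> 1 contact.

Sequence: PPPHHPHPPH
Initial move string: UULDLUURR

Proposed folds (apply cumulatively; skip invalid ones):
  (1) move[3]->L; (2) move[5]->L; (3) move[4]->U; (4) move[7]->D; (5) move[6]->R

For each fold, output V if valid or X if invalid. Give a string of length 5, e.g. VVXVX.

Initial: UULDLUURR -> [(0, 0), (0, 1), (0, 2), (-1, 2), (-1, 1), (-2, 1), (-2, 2), (-2, 3), (-1, 3), (0, 3)]
Fold 1: move[3]->L => UULLLUURR VALID
Fold 2: move[5]->L => UULLLLURR VALID
Fold 3: move[4]->U => UULLULURR VALID
Fold 4: move[7]->D => UULLULUDR INVALID (collision), skipped
Fold 5: move[6]->R => UULLULRRR INVALID (collision), skipped

Answer: VVVXX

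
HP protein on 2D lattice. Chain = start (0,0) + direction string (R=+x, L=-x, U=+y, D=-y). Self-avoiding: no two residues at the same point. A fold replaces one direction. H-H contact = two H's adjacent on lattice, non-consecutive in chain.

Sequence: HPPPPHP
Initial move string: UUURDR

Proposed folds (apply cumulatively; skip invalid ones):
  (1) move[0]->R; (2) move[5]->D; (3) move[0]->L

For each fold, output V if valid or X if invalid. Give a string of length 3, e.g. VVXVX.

Answer: VVX

Derivation:
Initial: UUURDR -> [(0, 0), (0, 1), (0, 2), (0, 3), (1, 3), (1, 2), (2, 2)]
Fold 1: move[0]->R => RUURDR VALID
Fold 2: move[5]->D => RUURDD VALID
Fold 3: move[0]->L => LUURDD INVALID (collision), skipped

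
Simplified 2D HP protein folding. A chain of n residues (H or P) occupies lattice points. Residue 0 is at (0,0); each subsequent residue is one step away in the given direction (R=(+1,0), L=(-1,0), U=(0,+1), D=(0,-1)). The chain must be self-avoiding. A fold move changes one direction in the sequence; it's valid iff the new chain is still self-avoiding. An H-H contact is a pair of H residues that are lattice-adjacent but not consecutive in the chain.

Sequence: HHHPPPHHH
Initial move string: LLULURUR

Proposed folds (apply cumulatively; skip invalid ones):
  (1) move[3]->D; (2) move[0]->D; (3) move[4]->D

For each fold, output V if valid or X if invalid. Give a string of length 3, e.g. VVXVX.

Answer: XVX

Derivation:
Initial: LLULURUR -> [(0, 0), (-1, 0), (-2, 0), (-2, 1), (-3, 1), (-3, 2), (-2, 2), (-2, 3), (-1, 3)]
Fold 1: move[3]->D => LLUDURUR INVALID (collision), skipped
Fold 2: move[0]->D => DLULURUR VALID
Fold 3: move[4]->D => DLULDRUR INVALID (collision), skipped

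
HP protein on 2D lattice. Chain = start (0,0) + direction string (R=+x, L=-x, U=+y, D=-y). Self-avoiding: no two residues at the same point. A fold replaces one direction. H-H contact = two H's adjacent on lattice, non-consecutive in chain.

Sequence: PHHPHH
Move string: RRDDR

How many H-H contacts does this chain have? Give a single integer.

Positions: [(0, 0), (1, 0), (2, 0), (2, -1), (2, -2), (3, -2)]
No H-H contacts found.

Answer: 0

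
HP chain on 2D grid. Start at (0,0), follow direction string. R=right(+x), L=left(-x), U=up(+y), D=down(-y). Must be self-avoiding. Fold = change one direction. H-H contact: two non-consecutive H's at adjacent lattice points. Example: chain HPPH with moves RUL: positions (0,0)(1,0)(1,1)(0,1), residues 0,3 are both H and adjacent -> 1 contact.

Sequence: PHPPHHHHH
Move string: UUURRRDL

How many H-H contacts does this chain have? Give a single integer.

Positions: [(0, 0), (0, 1), (0, 2), (0, 3), (1, 3), (2, 3), (3, 3), (3, 2), (2, 2)]
H-H contact: residue 5 @(2,3) - residue 8 @(2, 2)

Answer: 1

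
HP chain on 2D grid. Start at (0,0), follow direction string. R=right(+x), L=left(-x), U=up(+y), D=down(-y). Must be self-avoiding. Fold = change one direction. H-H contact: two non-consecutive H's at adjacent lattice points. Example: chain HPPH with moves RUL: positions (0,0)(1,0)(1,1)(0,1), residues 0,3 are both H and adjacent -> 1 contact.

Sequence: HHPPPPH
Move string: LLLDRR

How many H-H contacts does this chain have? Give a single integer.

Answer: 1

Derivation:
Positions: [(0, 0), (-1, 0), (-2, 0), (-3, 0), (-3, -1), (-2, -1), (-1, -1)]
H-H contact: residue 1 @(-1,0) - residue 6 @(-1, -1)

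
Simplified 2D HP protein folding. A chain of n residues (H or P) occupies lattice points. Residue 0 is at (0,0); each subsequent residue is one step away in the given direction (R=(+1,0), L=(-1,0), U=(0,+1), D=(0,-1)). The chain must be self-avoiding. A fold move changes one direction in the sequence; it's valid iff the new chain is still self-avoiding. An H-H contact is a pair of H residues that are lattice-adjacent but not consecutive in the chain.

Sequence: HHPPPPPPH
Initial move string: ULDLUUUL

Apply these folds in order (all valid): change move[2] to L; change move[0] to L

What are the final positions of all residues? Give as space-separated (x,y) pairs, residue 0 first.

Initial moves: ULDLUUUL
Fold: move[2]->L => ULLLUUUL (positions: [(0, 0), (0, 1), (-1, 1), (-2, 1), (-3, 1), (-3, 2), (-3, 3), (-3, 4), (-4, 4)])
Fold: move[0]->L => LLLLUUUL (positions: [(0, 0), (-1, 0), (-2, 0), (-3, 0), (-4, 0), (-4, 1), (-4, 2), (-4, 3), (-5, 3)])

Answer: (0,0) (-1,0) (-2,0) (-3,0) (-4,0) (-4,1) (-4,2) (-4,3) (-5,3)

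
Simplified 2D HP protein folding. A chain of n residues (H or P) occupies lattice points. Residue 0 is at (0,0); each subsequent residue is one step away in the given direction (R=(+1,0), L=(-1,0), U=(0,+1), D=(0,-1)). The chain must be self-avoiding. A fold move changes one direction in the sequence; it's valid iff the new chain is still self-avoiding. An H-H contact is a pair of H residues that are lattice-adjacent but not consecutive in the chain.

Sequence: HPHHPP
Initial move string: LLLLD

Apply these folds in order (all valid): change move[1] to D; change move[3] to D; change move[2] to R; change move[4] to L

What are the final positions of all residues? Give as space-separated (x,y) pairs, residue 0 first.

Answer: (0,0) (-1,0) (-1,-1) (0,-1) (0,-2) (-1,-2)

Derivation:
Initial moves: LLLLD
Fold: move[1]->D => LDLLD (positions: [(0, 0), (-1, 0), (-1, -1), (-2, -1), (-3, -1), (-3, -2)])
Fold: move[3]->D => LDLDD (positions: [(0, 0), (-1, 0), (-1, -1), (-2, -1), (-2, -2), (-2, -3)])
Fold: move[2]->R => LDRDD (positions: [(0, 0), (-1, 0), (-1, -1), (0, -1), (0, -2), (0, -3)])
Fold: move[4]->L => LDRDL (positions: [(0, 0), (-1, 0), (-1, -1), (0, -1), (0, -2), (-1, -2)])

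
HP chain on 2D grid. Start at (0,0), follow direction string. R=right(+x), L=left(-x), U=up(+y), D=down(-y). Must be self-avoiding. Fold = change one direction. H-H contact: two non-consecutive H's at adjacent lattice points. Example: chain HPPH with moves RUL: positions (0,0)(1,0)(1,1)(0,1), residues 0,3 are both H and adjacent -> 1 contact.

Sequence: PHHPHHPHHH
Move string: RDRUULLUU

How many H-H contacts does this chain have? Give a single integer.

Positions: [(0, 0), (1, 0), (1, -1), (2, -1), (2, 0), (2, 1), (1, 1), (0, 1), (0, 2), (0, 3)]
H-H contact: residue 1 @(1,0) - residue 4 @(2, 0)

Answer: 1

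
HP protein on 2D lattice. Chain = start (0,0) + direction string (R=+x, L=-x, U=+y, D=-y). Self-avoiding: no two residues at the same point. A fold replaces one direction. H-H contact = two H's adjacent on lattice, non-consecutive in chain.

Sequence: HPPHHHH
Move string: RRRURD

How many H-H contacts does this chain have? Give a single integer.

Answer: 1

Derivation:
Positions: [(0, 0), (1, 0), (2, 0), (3, 0), (3, 1), (4, 1), (4, 0)]
H-H contact: residue 3 @(3,0) - residue 6 @(4, 0)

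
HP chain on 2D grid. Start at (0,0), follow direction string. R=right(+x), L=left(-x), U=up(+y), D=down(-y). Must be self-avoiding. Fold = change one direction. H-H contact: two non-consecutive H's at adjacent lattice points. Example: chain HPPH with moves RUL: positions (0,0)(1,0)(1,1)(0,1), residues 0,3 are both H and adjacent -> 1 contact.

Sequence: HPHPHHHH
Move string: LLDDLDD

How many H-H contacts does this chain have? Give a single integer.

Answer: 0

Derivation:
Positions: [(0, 0), (-1, 0), (-2, 0), (-2, -1), (-2, -2), (-3, -2), (-3, -3), (-3, -4)]
No H-H contacts found.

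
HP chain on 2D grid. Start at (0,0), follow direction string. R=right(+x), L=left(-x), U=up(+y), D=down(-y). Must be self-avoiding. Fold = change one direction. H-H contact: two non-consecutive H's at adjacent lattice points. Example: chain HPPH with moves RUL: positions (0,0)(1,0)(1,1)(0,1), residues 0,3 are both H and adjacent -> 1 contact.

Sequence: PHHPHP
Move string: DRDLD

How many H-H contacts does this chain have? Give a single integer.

Positions: [(0, 0), (0, -1), (1, -1), (1, -2), (0, -2), (0, -3)]
H-H contact: residue 1 @(0,-1) - residue 4 @(0, -2)

Answer: 1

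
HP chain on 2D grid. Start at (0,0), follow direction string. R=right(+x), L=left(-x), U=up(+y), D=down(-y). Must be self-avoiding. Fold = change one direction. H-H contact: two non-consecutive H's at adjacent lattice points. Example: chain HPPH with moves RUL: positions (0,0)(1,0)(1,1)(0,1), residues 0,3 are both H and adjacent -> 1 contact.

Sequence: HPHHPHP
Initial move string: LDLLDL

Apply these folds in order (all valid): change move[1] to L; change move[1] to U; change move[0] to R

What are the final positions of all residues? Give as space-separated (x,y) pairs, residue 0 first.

Initial moves: LDLLDL
Fold: move[1]->L => LLLLDL (positions: [(0, 0), (-1, 0), (-2, 0), (-3, 0), (-4, 0), (-4, -1), (-5, -1)])
Fold: move[1]->U => LULLDL (positions: [(0, 0), (-1, 0), (-1, 1), (-2, 1), (-3, 1), (-3, 0), (-4, 0)])
Fold: move[0]->R => RULLDL (positions: [(0, 0), (1, 0), (1, 1), (0, 1), (-1, 1), (-1, 0), (-2, 0)])

Answer: (0,0) (1,0) (1,1) (0,1) (-1,1) (-1,0) (-2,0)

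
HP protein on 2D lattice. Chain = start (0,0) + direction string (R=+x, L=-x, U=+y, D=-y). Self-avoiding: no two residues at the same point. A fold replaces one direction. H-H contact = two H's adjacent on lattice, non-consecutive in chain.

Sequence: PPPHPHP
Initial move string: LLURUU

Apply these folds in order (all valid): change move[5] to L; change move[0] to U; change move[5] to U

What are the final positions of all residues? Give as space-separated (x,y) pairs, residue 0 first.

Answer: (0,0) (0,1) (-1,1) (-1,2) (0,2) (0,3) (0,4)

Derivation:
Initial moves: LLURUU
Fold: move[5]->L => LLURUL (positions: [(0, 0), (-1, 0), (-2, 0), (-2, 1), (-1, 1), (-1, 2), (-2, 2)])
Fold: move[0]->U => ULURUL (positions: [(0, 0), (0, 1), (-1, 1), (-1, 2), (0, 2), (0, 3), (-1, 3)])
Fold: move[5]->U => ULURUU (positions: [(0, 0), (0, 1), (-1, 1), (-1, 2), (0, 2), (0, 3), (0, 4)])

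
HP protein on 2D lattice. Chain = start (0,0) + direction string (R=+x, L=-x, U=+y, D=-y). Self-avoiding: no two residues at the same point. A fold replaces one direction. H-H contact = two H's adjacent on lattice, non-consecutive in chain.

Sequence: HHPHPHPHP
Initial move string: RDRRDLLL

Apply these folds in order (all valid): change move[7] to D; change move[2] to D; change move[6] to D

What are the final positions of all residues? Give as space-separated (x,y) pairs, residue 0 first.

Answer: (0,0) (1,0) (1,-1) (1,-2) (2,-2) (2,-3) (1,-3) (1,-4) (1,-5)

Derivation:
Initial moves: RDRRDLLL
Fold: move[7]->D => RDRRDLLD (positions: [(0, 0), (1, 0), (1, -1), (2, -1), (3, -1), (3, -2), (2, -2), (1, -2), (1, -3)])
Fold: move[2]->D => RDDRDLLD (positions: [(0, 0), (1, 0), (1, -1), (1, -2), (2, -2), (2, -3), (1, -3), (0, -3), (0, -4)])
Fold: move[6]->D => RDDRDLDD (positions: [(0, 0), (1, 0), (1, -1), (1, -2), (2, -2), (2, -3), (1, -3), (1, -4), (1, -5)])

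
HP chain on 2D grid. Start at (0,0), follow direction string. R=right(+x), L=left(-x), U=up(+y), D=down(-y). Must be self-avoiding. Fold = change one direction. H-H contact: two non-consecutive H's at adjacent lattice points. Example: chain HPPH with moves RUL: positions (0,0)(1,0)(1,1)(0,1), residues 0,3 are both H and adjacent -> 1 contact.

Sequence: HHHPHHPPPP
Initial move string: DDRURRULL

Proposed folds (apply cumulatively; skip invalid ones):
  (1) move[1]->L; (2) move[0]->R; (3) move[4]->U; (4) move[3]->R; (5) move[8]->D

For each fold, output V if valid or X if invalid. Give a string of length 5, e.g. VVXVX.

Initial: DDRURRULL -> [(0, 0), (0, -1), (0, -2), (1, -2), (1, -1), (2, -1), (3, -1), (3, 0), (2, 0), (1, 0)]
Fold 1: move[1]->L => DLRURRULL INVALID (collision), skipped
Fold 2: move[0]->R => RDRURRULL VALID
Fold 3: move[4]->U => RDRUURULL VALID
Fold 4: move[3]->R => RDRRURULL VALID
Fold 5: move[8]->D => RDRRURULD INVALID (collision), skipped

Answer: XVVVX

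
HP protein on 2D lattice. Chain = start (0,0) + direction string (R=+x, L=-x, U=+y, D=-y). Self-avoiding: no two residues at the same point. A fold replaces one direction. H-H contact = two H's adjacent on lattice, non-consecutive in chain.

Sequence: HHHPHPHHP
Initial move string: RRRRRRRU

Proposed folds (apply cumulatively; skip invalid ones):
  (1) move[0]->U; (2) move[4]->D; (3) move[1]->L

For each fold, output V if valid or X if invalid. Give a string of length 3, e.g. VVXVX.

Answer: VVX

Derivation:
Initial: RRRRRRRU -> [(0, 0), (1, 0), (2, 0), (3, 0), (4, 0), (5, 0), (6, 0), (7, 0), (7, 1)]
Fold 1: move[0]->U => URRRRRRU VALID
Fold 2: move[4]->D => URRRDRRU VALID
Fold 3: move[1]->L => ULRRDRRU INVALID (collision), skipped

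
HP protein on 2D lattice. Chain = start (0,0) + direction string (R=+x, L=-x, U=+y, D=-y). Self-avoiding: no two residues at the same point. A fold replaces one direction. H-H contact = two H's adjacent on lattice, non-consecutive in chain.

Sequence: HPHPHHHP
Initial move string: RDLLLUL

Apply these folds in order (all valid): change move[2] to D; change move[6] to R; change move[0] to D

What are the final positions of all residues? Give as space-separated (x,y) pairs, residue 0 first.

Initial moves: RDLLLUL
Fold: move[2]->D => RDDLLUL (positions: [(0, 0), (1, 0), (1, -1), (1, -2), (0, -2), (-1, -2), (-1, -1), (-2, -1)])
Fold: move[6]->R => RDDLLUR (positions: [(0, 0), (1, 0), (1, -1), (1, -2), (0, -2), (-1, -2), (-1, -1), (0, -1)])
Fold: move[0]->D => DDDLLUR (positions: [(0, 0), (0, -1), (0, -2), (0, -3), (-1, -3), (-2, -3), (-2, -2), (-1, -2)])

Answer: (0,0) (0,-1) (0,-2) (0,-3) (-1,-3) (-2,-3) (-2,-2) (-1,-2)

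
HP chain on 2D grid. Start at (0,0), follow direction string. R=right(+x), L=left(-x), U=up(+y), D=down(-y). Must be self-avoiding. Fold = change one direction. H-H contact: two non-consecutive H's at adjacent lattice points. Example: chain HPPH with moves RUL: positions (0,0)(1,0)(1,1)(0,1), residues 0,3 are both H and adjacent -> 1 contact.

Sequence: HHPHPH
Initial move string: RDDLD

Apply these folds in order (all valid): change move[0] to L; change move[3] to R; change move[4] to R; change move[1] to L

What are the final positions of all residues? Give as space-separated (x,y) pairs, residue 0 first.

Answer: (0,0) (-1,0) (-2,0) (-2,-1) (-1,-1) (0,-1)

Derivation:
Initial moves: RDDLD
Fold: move[0]->L => LDDLD (positions: [(0, 0), (-1, 0), (-1, -1), (-1, -2), (-2, -2), (-2, -3)])
Fold: move[3]->R => LDDRD (positions: [(0, 0), (-1, 0), (-1, -1), (-1, -2), (0, -2), (0, -3)])
Fold: move[4]->R => LDDRR (positions: [(0, 0), (-1, 0), (-1, -1), (-1, -2), (0, -2), (1, -2)])
Fold: move[1]->L => LLDRR (positions: [(0, 0), (-1, 0), (-2, 0), (-2, -1), (-1, -1), (0, -1)])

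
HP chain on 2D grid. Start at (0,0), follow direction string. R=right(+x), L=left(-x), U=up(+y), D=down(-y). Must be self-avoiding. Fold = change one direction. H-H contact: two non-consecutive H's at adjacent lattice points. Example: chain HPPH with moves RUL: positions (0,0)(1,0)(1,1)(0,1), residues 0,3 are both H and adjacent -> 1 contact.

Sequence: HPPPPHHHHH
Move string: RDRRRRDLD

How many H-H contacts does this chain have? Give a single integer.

Answer: 1

Derivation:
Positions: [(0, 0), (1, 0), (1, -1), (2, -1), (3, -1), (4, -1), (5, -1), (5, -2), (4, -2), (4, -3)]
H-H contact: residue 5 @(4,-1) - residue 8 @(4, -2)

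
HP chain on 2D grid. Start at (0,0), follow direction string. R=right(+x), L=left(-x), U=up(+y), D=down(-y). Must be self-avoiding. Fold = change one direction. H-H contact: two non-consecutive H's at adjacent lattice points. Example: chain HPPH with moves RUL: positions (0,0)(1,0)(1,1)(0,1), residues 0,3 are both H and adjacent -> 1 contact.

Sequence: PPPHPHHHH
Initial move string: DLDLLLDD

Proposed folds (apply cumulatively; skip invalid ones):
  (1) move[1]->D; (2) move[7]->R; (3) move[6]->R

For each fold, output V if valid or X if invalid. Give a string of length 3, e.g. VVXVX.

Answer: VVX

Derivation:
Initial: DLDLLLDD -> [(0, 0), (0, -1), (-1, -1), (-1, -2), (-2, -2), (-3, -2), (-4, -2), (-4, -3), (-4, -4)]
Fold 1: move[1]->D => DDDLLLDD VALID
Fold 2: move[7]->R => DDDLLLDR VALID
Fold 3: move[6]->R => DDDLLLRR INVALID (collision), skipped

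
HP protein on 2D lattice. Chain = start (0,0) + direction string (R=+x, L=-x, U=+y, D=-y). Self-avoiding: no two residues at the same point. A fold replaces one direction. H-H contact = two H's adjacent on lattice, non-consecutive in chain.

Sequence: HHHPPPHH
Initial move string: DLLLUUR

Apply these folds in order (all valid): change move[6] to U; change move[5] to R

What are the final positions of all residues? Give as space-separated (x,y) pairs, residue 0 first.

Initial moves: DLLLUUR
Fold: move[6]->U => DLLLUUU (positions: [(0, 0), (0, -1), (-1, -1), (-2, -1), (-3, -1), (-3, 0), (-3, 1), (-3, 2)])
Fold: move[5]->R => DLLLURU (positions: [(0, 0), (0, -1), (-1, -1), (-2, -1), (-3, -1), (-3, 0), (-2, 0), (-2, 1)])

Answer: (0,0) (0,-1) (-1,-1) (-2,-1) (-3,-1) (-3,0) (-2,0) (-2,1)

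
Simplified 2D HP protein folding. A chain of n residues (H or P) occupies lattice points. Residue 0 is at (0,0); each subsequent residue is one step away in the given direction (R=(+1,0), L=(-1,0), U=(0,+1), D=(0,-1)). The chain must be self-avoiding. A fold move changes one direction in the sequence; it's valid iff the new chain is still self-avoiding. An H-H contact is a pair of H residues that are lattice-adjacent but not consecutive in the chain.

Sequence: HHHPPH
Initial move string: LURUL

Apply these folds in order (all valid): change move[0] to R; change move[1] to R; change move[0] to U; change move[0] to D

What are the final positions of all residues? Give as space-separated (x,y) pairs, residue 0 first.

Answer: (0,0) (0,-1) (1,-1) (2,-1) (2,0) (1,0)

Derivation:
Initial moves: LURUL
Fold: move[0]->R => RURUL (positions: [(0, 0), (1, 0), (1, 1), (2, 1), (2, 2), (1, 2)])
Fold: move[1]->R => RRRUL (positions: [(0, 0), (1, 0), (2, 0), (3, 0), (3, 1), (2, 1)])
Fold: move[0]->U => URRUL (positions: [(0, 0), (0, 1), (1, 1), (2, 1), (2, 2), (1, 2)])
Fold: move[0]->D => DRRUL (positions: [(0, 0), (0, -1), (1, -1), (2, -1), (2, 0), (1, 0)])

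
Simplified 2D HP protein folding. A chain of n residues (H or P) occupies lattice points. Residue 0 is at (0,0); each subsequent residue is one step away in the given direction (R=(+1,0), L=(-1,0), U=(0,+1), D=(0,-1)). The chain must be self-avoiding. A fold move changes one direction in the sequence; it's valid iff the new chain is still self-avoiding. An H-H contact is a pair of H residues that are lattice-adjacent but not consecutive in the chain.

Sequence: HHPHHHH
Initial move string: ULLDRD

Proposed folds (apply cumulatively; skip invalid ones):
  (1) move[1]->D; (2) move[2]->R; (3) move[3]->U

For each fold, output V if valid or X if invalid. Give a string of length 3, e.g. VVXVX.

Answer: XXX

Derivation:
Initial: ULLDRD -> [(0, 0), (0, 1), (-1, 1), (-2, 1), (-2, 0), (-1, 0), (-1, -1)]
Fold 1: move[1]->D => UDLDRD INVALID (collision), skipped
Fold 2: move[2]->R => ULRDRD INVALID (collision), skipped
Fold 3: move[3]->U => ULLURD INVALID (collision), skipped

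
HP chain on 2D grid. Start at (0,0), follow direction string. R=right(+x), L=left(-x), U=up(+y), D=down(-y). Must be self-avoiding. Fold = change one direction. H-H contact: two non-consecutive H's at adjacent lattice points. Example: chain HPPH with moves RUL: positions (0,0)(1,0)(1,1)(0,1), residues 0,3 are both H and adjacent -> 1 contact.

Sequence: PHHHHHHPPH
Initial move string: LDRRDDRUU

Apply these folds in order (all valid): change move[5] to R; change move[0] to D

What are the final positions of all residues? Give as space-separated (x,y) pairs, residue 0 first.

Answer: (0,0) (0,-1) (0,-2) (1,-2) (2,-2) (2,-3) (3,-3) (4,-3) (4,-2) (4,-1)

Derivation:
Initial moves: LDRRDDRUU
Fold: move[5]->R => LDRRDRRUU (positions: [(0, 0), (-1, 0), (-1, -1), (0, -1), (1, -1), (1, -2), (2, -2), (3, -2), (3, -1), (3, 0)])
Fold: move[0]->D => DDRRDRRUU (positions: [(0, 0), (0, -1), (0, -2), (1, -2), (2, -2), (2, -3), (3, -3), (4, -3), (4, -2), (4, -1)])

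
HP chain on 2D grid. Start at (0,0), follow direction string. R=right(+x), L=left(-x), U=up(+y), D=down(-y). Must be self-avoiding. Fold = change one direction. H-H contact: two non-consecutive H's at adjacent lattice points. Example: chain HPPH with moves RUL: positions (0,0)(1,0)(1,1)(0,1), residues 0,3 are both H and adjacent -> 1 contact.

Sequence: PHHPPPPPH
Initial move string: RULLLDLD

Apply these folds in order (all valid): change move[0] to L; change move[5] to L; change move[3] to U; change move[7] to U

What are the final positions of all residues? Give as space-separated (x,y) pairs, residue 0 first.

Initial moves: RULLLDLD
Fold: move[0]->L => LULLLDLD (positions: [(0, 0), (-1, 0), (-1, 1), (-2, 1), (-3, 1), (-4, 1), (-4, 0), (-5, 0), (-5, -1)])
Fold: move[5]->L => LULLLLLD (positions: [(0, 0), (-1, 0), (-1, 1), (-2, 1), (-3, 1), (-4, 1), (-5, 1), (-6, 1), (-6, 0)])
Fold: move[3]->U => LULULLLD (positions: [(0, 0), (-1, 0), (-1, 1), (-2, 1), (-2, 2), (-3, 2), (-4, 2), (-5, 2), (-5, 1)])
Fold: move[7]->U => LULULLLU (positions: [(0, 0), (-1, 0), (-1, 1), (-2, 1), (-2, 2), (-3, 2), (-4, 2), (-5, 2), (-5, 3)])

Answer: (0,0) (-1,0) (-1,1) (-2,1) (-2,2) (-3,2) (-4,2) (-5,2) (-5,3)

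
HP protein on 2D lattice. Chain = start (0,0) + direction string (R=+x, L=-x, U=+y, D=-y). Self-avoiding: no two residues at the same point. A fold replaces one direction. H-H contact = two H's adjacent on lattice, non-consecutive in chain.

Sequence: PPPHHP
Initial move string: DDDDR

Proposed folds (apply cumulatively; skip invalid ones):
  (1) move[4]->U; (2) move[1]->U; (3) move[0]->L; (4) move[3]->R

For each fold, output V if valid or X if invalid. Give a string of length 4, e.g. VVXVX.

Initial: DDDDR -> [(0, 0), (0, -1), (0, -2), (0, -3), (0, -4), (1, -4)]
Fold 1: move[4]->U => DDDDU INVALID (collision), skipped
Fold 2: move[1]->U => DUDDR INVALID (collision), skipped
Fold 3: move[0]->L => LDDDR VALID
Fold 4: move[3]->R => LDDRR VALID

Answer: XXVV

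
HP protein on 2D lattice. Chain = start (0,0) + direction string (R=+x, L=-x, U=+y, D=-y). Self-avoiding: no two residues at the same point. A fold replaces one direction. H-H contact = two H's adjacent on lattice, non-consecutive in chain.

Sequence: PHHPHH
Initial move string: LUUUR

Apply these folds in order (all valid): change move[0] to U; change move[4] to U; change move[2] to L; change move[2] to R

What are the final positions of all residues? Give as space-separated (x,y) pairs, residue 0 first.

Answer: (0,0) (0,1) (0,2) (1,2) (1,3) (1,4)

Derivation:
Initial moves: LUUUR
Fold: move[0]->U => UUUUR (positions: [(0, 0), (0, 1), (0, 2), (0, 3), (0, 4), (1, 4)])
Fold: move[4]->U => UUUUU (positions: [(0, 0), (0, 1), (0, 2), (0, 3), (0, 4), (0, 5)])
Fold: move[2]->L => UULUU (positions: [(0, 0), (0, 1), (0, 2), (-1, 2), (-1, 3), (-1, 4)])
Fold: move[2]->R => UURUU (positions: [(0, 0), (0, 1), (0, 2), (1, 2), (1, 3), (1, 4)])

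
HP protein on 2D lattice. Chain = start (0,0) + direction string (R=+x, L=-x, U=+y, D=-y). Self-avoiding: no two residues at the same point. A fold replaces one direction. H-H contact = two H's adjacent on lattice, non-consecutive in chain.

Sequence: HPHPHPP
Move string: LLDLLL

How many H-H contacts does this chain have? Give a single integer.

Positions: [(0, 0), (-1, 0), (-2, 0), (-2, -1), (-3, -1), (-4, -1), (-5, -1)]
No H-H contacts found.

Answer: 0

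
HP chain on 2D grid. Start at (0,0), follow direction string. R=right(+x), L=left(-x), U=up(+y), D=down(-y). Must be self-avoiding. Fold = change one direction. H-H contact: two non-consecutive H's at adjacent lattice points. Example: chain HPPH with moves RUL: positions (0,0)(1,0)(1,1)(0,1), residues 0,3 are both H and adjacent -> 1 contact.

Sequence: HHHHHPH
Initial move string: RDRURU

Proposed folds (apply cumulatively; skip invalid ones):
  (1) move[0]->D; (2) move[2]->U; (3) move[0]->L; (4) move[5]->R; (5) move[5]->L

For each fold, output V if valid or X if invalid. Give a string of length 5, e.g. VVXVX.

Initial: RDRURU -> [(0, 0), (1, 0), (1, -1), (2, -1), (2, 0), (3, 0), (3, 1)]
Fold 1: move[0]->D => DDRURU VALID
Fold 2: move[2]->U => DDUURU INVALID (collision), skipped
Fold 3: move[0]->L => LDRURU INVALID (collision), skipped
Fold 4: move[5]->R => DDRURR VALID
Fold 5: move[5]->L => DDRURL INVALID (collision), skipped

Answer: VXXVX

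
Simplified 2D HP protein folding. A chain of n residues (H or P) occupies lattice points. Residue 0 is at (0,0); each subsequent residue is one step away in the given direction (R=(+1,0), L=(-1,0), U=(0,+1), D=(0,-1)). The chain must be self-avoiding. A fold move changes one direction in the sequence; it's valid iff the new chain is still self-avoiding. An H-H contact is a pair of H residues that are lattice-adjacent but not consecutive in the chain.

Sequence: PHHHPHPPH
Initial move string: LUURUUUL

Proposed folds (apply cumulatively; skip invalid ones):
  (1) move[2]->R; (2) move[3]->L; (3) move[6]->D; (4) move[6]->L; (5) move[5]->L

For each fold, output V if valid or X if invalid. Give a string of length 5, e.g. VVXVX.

Answer: VXXVV

Derivation:
Initial: LUURUUUL -> [(0, 0), (-1, 0), (-1, 1), (-1, 2), (0, 2), (0, 3), (0, 4), (0, 5), (-1, 5)]
Fold 1: move[2]->R => LURRUUUL VALID
Fold 2: move[3]->L => LURLUUUL INVALID (collision), skipped
Fold 3: move[6]->D => LURRUUDL INVALID (collision), skipped
Fold 4: move[6]->L => LURRUULL VALID
Fold 5: move[5]->L => LURRULLL VALID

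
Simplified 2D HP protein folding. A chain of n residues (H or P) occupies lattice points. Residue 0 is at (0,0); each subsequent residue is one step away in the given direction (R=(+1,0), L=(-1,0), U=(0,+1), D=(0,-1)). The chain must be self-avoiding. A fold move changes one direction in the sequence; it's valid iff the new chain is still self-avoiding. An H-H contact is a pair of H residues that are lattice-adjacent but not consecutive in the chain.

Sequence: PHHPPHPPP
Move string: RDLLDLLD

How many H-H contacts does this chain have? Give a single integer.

Answer: 0

Derivation:
Positions: [(0, 0), (1, 0), (1, -1), (0, -1), (-1, -1), (-1, -2), (-2, -2), (-3, -2), (-3, -3)]
No H-H contacts found.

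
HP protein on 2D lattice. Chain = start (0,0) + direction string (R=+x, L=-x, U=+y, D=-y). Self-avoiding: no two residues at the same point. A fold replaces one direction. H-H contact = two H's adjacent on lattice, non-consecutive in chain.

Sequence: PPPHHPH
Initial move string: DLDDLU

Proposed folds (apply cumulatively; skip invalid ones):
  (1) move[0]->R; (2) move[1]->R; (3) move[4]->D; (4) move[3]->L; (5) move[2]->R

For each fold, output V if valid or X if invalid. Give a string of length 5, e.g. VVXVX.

Initial: DLDDLU -> [(0, 0), (0, -1), (-1, -1), (-1, -2), (-1, -3), (-2, -3), (-2, -2)]
Fold 1: move[0]->R => RLDDLU INVALID (collision), skipped
Fold 2: move[1]->R => DRDDLU VALID
Fold 3: move[4]->D => DRDDDU INVALID (collision), skipped
Fold 4: move[3]->L => DRDLLU VALID
Fold 5: move[2]->R => DRRLLU INVALID (collision), skipped

Answer: XVXVX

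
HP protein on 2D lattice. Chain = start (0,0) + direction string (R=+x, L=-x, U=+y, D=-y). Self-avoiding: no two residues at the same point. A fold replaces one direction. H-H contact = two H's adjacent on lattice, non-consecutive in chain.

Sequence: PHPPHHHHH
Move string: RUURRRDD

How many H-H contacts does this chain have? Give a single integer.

Answer: 0

Derivation:
Positions: [(0, 0), (1, 0), (1, 1), (1, 2), (2, 2), (3, 2), (4, 2), (4, 1), (4, 0)]
No H-H contacts found.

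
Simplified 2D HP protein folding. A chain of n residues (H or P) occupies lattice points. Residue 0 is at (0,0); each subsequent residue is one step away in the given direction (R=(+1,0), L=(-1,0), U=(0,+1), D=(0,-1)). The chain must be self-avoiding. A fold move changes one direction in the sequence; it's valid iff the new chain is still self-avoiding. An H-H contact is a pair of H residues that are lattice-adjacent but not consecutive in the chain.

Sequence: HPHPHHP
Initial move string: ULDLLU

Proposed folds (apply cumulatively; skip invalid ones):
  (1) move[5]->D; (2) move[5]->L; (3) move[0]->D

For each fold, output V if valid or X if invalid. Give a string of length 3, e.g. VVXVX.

Initial: ULDLLU -> [(0, 0), (0, 1), (-1, 1), (-1, 0), (-2, 0), (-3, 0), (-3, 1)]
Fold 1: move[5]->D => ULDLLD VALID
Fold 2: move[5]->L => ULDLLL VALID
Fold 3: move[0]->D => DLDLLL VALID

Answer: VVV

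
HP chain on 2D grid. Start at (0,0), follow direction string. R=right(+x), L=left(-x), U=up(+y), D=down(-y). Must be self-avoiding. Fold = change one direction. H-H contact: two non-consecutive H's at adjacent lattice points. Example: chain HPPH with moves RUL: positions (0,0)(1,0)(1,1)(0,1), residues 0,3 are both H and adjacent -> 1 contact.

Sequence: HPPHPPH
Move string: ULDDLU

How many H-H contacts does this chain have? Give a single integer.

Positions: [(0, 0), (0, 1), (-1, 1), (-1, 0), (-1, -1), (-2, -1), (-2, 0)]
H-H contact: residue 0 @(0,0) - residue 3 @(-1, 0)
H-H contact: residue 3 @(-1,0) - residue 6 @(-2, 0)

Answer: 2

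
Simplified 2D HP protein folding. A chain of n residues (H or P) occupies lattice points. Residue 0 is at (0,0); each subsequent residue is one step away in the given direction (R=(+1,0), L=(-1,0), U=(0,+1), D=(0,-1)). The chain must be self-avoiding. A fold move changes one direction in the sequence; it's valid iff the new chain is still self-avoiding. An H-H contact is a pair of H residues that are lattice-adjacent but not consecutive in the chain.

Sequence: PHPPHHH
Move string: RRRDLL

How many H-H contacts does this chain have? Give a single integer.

Answer: 1

Derivation:
Positions: [(0, 0), (1, 0), (2, 0), (3, 0), (3, -1), (2, -1), (1, -1)]
H-H contact: residue 1 @(1,0) - residue 6 @(1, -1)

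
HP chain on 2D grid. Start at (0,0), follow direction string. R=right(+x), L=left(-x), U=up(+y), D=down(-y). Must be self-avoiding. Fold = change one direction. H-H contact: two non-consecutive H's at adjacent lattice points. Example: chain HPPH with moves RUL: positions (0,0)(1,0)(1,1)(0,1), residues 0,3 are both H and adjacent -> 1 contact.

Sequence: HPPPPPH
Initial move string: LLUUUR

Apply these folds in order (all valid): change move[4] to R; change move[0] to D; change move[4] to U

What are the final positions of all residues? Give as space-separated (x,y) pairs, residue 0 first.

Initial moves: LLUUUR
Fold: move[4]->R => LLUURR (positions: [(0, 0), (-1, 0), (-2, 0), (-2, 1), (-2, 2), (-1, 2), (0, 2)])
Fold: move[0]->D => DLUURR (positions: [(0, 0), (0, -1), (-1, -1), (-1, 0), (-1, 1), (0, 1), (1, 1)])
Fold: move[4]->U => DLUUUR (positions: [(0, 0), (0, -1), (-1, -1), (-1, 0), (-1, 1), (-1, 2), (0, 2)])

Answer: (0,0) (0,-1) (-1,-1) (-1,0) (-1,1) (-1,2) (0,2)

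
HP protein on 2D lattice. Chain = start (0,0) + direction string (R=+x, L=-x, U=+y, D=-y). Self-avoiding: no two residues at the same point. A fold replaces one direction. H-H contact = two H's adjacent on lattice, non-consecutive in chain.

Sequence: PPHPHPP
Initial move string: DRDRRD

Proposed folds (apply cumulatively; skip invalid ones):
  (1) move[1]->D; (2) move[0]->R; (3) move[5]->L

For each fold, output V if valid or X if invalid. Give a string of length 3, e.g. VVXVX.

Answer: VVX

Derivation:
Initial: DRDRRD -> [(0, 0), (0, -1), (1, -1), (1, -2), (2, -2), (3, -2), (3, -3)]
Fold 1: move[1]->D => DDDRRD VALID
Fold 2: move[0]->R => RDDRRD VALID
Fold 3: move[5]->L => RDDRRL INVALID (collision), skipped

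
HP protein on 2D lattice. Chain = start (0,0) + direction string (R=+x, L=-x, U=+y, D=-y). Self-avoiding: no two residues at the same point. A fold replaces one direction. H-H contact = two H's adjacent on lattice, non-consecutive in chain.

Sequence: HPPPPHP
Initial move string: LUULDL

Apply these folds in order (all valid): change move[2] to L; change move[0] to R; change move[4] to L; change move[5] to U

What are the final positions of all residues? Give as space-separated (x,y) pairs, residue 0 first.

Initial moves: LUULDL
Fold: move[2]->L => LULLDL (positions: [(0, 0), (-1, 0), (-1, 1), (-2, 1), (-3, 1), (-3, 0), (-4, 0)])
Fold: move[0]->R => RULLDL (positions: [(0, 0), (1, 0), (1, 1), (0, 1), (-1, 1), (-1, 0), (-2, 0)])
Fold: move[4]->L => RULLLL (positions: [(0, 0), (1, 0), (1, 1), (0, 1), (-1, 1), (-2, 1), (-3, 1)])
Fold: move[5]->U => RULLLU (positions: [(0, 0), (1, 0), (1, 1), (0, 1), (-1, 1), (-2, 1), (-2, 2)])

Answer: (0,0) (1,0) (1,1) (0,1) (-1,1) (-2,1) (-2,2)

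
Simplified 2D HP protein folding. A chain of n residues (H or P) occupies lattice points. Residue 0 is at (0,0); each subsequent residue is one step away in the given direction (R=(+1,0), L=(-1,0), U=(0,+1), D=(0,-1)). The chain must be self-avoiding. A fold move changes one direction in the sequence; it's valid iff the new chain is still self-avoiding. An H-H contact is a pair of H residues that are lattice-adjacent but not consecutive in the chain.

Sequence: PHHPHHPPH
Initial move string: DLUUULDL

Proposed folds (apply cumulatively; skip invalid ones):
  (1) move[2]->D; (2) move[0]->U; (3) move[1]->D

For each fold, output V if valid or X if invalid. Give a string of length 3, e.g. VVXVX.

Initial: DLUUULDL -> [(0, 0), (0, -1), (-1, -1), (-1, 0), (-1, 1), (-1, 2), (-2, 2), (-2, 1), (-3, 1)]
Fold 1: move[2]->D => DLDUULDL INVALID (collision), skipped
Fold 2: move[0]->U => ULUUULDL VALID
Fold 3: move[1]->D => UDUUULDL INVALID (collision), skipped

Answer: XVX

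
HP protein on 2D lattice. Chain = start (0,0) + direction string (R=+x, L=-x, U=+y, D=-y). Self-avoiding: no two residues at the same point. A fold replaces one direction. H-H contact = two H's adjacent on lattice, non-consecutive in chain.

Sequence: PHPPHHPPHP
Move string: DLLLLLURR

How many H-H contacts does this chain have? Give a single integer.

Positions: [(0, 0), (0, -1), (-1, -1), (-2, -1), (-3, -1), (-4, -1), (-5, -1), (-5, 0), (-4, 0), (-3, 0)]
H-H contact: residue 5 @(-4,-1) - residue 8 @(-4, 0)

Answer: 1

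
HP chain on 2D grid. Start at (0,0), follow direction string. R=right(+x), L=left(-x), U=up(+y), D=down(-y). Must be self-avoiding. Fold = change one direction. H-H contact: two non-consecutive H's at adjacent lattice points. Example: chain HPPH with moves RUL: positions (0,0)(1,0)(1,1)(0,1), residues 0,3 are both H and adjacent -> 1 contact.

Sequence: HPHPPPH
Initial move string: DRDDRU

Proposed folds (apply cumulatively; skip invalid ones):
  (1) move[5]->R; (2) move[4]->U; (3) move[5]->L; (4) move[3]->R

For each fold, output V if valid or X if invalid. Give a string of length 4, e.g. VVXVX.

Initial: DRDDRU -> [(0, 0), (0, -1), (1, -1), (1, -2), (1, -3), (2, -3), (2, -2)]
Fold 1: move[5]->R => DRDDRR VALID
Fold 2: move[4]->U => DRDDUR INVALID (collision), skipped
Fold 3: move[5]->L => DRDDRL INVALID (collision), skipped
Fold 4: move[3]->R => DRDRRR VALID

Answer: VXXV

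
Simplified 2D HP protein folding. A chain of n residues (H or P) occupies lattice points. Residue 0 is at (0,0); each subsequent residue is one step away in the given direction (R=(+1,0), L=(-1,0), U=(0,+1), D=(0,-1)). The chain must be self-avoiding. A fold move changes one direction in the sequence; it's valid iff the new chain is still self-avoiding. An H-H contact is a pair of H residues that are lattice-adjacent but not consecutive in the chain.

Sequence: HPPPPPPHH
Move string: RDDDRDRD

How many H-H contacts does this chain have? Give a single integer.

Positions: [(0, 0), (1, 0), (1, -1), (1, -2), (1, -3), (2, -3), (2, -4), (3, -4), (3, -5)]
No H-H contacts found.

Answer: 0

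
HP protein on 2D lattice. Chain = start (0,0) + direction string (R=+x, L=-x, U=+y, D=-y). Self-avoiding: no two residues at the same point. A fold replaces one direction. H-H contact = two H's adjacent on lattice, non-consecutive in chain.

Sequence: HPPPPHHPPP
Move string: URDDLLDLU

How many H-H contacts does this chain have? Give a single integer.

Answer: 1

Derivation:
Positions: [(0, 0), (0, 1), (1, 1), (1, 0), (1, -1), (0, -1), (-1, -1), (-1, -2), (-2, -2), (-2, -1)]
H-H contact: residue 0 @(0,0) - residue 5 @(0, -1)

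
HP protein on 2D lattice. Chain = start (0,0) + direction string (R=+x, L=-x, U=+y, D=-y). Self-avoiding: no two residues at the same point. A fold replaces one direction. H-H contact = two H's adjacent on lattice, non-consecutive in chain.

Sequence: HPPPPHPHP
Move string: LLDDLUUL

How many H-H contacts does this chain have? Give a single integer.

Answer: 0

Derivation:
Positions: [(0, 0), (-1, 0), (-2, 0), (-2, -1), (-2, -2), (-3, -2), (-3, -1), (-3, 0), (-4, 0)]
No H-H contacts found.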